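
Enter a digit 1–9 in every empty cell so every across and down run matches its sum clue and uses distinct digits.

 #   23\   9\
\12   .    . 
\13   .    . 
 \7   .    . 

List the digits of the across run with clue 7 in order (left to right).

23 in 3 cells must be {6,8,9}.
The 7 across and the 23 down share only 6, so R3C1 = 6.
R3C2 = 7 − 6 = 1 completes the 7 across.
Nothing is forced directly, so branch on R1C1, whose candidates are 8 or 9. If R1C1 = 8: then R1C2 would have to be in {4} for the 12 across but in {2,3,5,6} for the 9 down — contradiction. So R1C1 = 9.
R1C2 = 12 − 9 = 3 completes the 12 across.
R2C1 = 23 − 15 = 8 completes the 23 down.
R2C2 = 13 − 8 = 5 completes the 13 across.

6, 1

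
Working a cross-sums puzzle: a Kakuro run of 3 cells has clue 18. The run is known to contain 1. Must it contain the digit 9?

Yes

The only way to make 18 from 3 distinct digits under that restriction is {1,8,9}, which contains 9.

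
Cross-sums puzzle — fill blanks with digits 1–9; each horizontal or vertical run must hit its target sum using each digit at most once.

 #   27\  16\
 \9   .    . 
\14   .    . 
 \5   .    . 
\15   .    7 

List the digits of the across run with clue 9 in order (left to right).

R4C1 = 15 − 7 = 8 completes the 15 across.
Nothing is forced directly, so branch on R2C2, whose candidates are 5 or 6. If R2C2 = 6: then R2C1 would have to be in {8} for the 14 across but in {3,4,6,7,9} for the 27 down — contradiction. So R2C2 = 5.
R2C1 = 14 − 5 = 9 completes the 14 across.
No cell is forced outright now. R1C2 can only be 1 or 3 (the digits allowed by both its 9 across and its 16 down). If R1C2 = 1: then R1C1 would have to be in {8} for the 9 across but in {3,4,6,7} for the 27 down — contradiction. So R1C2 = 3.
R1C1 = 9 − 3 = 6 completes the 9 across.
R3C1 = 27 − 23 = 4 completes the 27 down.
R3C2 = 5 − 4 = 1 completes the 5 across.

6 3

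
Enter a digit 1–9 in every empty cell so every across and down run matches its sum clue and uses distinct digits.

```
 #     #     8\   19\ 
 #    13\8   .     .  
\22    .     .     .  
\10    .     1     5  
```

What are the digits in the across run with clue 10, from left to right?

R1C3 = 6: the only remaining digit allowed by both the 8 across and the 19 down.
Given what's placed, R2C2 must be 5 to fit the 22 across and 8 down.
R2C3 = 19 − 11 = 8 completes the 19 down.
R3C1 = 10 − 6 = 4 completes the 10 across.
R1C2 = 8 − 6 = 2 completes the 8 across.
R2C1 = 22 − 13 = 9 completes the 22 across.

4, 1, 5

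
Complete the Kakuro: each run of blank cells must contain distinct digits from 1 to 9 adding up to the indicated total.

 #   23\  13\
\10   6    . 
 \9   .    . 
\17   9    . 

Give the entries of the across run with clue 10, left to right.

6 4

17 in 2 cells must be {8,9}; 23 in 3 cells must be {6,8,9}.
R1C2 = 10 − 6 = 4 completes the 10 across.
R2C1 = 23 − 15 = 8 completes the 23 down.
R2C2 = 9 − 8 = 1 completes the 9 across.
R3C2 = 17 − 9 = 8 completes the 17 across.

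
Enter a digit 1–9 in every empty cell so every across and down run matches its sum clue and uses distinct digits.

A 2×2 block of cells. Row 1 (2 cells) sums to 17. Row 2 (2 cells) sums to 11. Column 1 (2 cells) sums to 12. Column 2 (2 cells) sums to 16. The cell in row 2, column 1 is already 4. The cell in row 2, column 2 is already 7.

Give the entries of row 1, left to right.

8 9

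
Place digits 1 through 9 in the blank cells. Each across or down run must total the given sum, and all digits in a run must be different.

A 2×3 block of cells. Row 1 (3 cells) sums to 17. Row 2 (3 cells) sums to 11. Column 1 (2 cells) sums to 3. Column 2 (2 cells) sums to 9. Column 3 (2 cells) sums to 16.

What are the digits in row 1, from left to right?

2 6 9

3 in 2 cells must be {1,2}; 16 in 2 cells must be {7,9}.
The 11 across and the 16 down share only 7, so (2,3) = 7.
(1,3) = 16 − 7 = 9 completes the 16 down.
Given what's placed, (2,1) must be 1 to fit the 11 across and 3 down.
(2,2) = 11 − 8 = 3 completes the 11 across.
(1,1) = 3 − 1 = 2 completes the 3 down.
(1,2) = 17 − 11 = 6 completes the 17 across.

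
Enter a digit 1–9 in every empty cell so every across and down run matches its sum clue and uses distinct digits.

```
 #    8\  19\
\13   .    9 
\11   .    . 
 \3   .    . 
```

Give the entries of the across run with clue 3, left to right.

3 in 2 cells must be {1,2}.
R1C1 = 13 − 9 = 4 completes the 13 across.
Given what's placed, R2C1 must be 3 to fit the 11 across and 8 down.
R2C2 = 11 − 3 = 8 completes the 11 across.
R3C1 = 8 − 7 = 1 completes the 8 down.
R3C2 = 3 − 1 = 2 completes the 3 across.

1 2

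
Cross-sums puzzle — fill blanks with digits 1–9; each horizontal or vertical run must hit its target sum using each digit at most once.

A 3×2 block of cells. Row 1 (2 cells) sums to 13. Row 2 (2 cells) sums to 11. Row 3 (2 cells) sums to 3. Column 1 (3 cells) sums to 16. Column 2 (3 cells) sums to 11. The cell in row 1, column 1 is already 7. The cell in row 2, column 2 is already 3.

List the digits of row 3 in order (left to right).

1, 2

3 in 2 cells must be {1,2}.
(1,2) = 13 − 7 = 6 completes the 13 across.
(2,1) = 11 − 3 = 8 completes the 11 across.
(3,1) = 16 − 15 = 1 completes the 16 down.
(3,2) = 3 − 1 = 2 completes the 3 across.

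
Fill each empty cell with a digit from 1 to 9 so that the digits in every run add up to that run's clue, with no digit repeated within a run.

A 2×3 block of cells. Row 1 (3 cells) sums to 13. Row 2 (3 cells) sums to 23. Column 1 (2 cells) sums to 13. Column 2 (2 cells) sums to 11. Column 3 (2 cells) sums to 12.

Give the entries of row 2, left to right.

23 in 3 cells must be {6,8,9}.
Nothing is forced directly, so branch on (2,1), whose candidates are 6 or 8 or 9. If (2,1) = 8: that forces (1,1) = 5, (1,3) = 7, after which (2,3) would have to be in {6,9} for the 23 across but in {5} for the 12 down — contradiction. If (2,1) = 9: that forces (1,1) = 4, (2,3) = 8, after which (1,3) would have to be in {1,2,3,6,7,8} for the 13 across but in {4} for the 12 down — contradiction. So (2,1) = 6.
(1,1) = 13 − 6 = 7 completes the 13 down.
Nothing is forced directly, so branch on (1,3), whose candidates are 4 or 5. If (1,3) = 5: then (1,2) would have to be in {1} for the 13 across but in {2,3,4,5,6,7,8,9} for the 11 down — contradiction. So (1,3) = 4.
(1,2) = 13 − 11 = 2 completes the 13 across.
(2,2) = 11 − 2 = 9 completes the 11 down.
(2,3) = 23 − 15 = 8 completes the 23 across.

6 9 8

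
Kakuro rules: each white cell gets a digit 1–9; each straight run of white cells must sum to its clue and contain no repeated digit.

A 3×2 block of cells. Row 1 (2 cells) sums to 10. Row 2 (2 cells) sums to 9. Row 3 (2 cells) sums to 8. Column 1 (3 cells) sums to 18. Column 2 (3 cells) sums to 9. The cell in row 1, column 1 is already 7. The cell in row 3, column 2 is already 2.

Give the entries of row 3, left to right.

(1,2) = 10 − 7 = 3 completes the 10 across.
(2,2) = 9 − 5 = 4 completes the 9 down.
(3,1) = 8 − 2 = 6 completes the 8 across.
(2,1) = 9 − 4 = 5 completes the 9 across.

6 2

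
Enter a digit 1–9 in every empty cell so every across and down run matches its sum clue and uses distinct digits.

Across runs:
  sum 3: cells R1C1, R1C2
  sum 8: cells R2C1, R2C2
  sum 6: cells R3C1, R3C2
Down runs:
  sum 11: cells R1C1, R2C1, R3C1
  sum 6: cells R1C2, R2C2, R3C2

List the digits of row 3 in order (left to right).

4, 2

3 in 2 cells must be {1,2}; 6 in 3 cells must be {1,2,3}.
Nothing is forced directly, so branch on R1C1, whose candidates are 1 or 2. If R1C1 = 1: that forces R1C2 = 2, R3C2 = 1, R2C2 = 3, after which R3C1 would have to be in {5} for the 6 across but in {2,3,4,6,7,8} for the 11 down — contradiction. So R1C1 = 2.
R1C2 = 3 − 2 = 1 completes the 3 across.
Given what's placed, R3C2 must be 2 to fit the 6 across and 6 down.
R2C2 = 6 − 3 = 3 completes the 6 down.
R3C1 = 6 − 2 = 4 completes the 6 across.
R2C1 = 8 − 3 = 5 completes the 8 across.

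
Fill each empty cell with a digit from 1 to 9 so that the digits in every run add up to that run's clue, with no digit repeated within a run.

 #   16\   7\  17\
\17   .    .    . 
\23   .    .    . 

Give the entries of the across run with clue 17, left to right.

7 1 9

23 in 3 cells must be {6,8,9}; 16 in 2 cells must be {7,9}; 17 in 2 cells must be {8,9}.
The 23 across and the 16 down share only 9, so R2C1 = 9.
Given what's placed, R2C2 must be 6 to fit the 23 across and 7 down.
R2C3 = 23 − 15 = 8 completes the 23 across.
R1C1 = 16 − 9 = 7 completes the 16 down.
R1C2 = 7 − 6 = 1 completes the 7 down.
R1C3 = 17 − 8 = 9 completes the 17 across.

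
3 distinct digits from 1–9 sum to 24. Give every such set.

{7,8,9}

3 distinct digits from 1–9 sum between 6 and 24.
Only one set works: {7,8,9}.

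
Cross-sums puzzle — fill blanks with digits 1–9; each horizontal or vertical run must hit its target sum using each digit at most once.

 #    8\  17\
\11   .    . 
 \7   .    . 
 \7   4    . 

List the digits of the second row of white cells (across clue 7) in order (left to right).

R1C1 = 3: the only remaining digit allowed by both the 11 across and the 8 down.
R1C2 = 11 − 3 = 8 completes the 11 across.
R2C1 = 8 − 7 = 1 completes the 8 down.
R2C2 = 7 − 1 = 6 completes the 7 across.
R3C2 = 7 − 4 = 3 completes the 7 across.

1 6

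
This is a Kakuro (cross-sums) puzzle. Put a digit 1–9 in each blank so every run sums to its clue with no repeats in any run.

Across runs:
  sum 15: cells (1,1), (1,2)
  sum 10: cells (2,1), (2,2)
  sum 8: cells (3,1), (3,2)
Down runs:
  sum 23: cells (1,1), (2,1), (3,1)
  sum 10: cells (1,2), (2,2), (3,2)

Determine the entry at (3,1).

6

23 in 3 cells must be {6,8,9}.
The 8 across and the 23 down share only 6, so (3,1) = 6.
(3,2) = 8 − 6 = 2 completes the 8 across.
Given what's placed, (1,2) must be 7 to fit the 15 across and 10 down.
(2,2) = 10 − 9 = 1 completes the 10 down.
(1,1) = 15 − 7 = 8 completes the 15 across.
(2,1) = 10 − 1 = 9 completes the 10 across.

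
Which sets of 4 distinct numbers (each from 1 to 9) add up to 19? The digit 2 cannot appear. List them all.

{1,3,6,9}; {1,3,7,8}; {1,4,5,9}; {1,4,6,8}; {1,5,6,7}; {3,4,5,7}

4 distinct digits from 1–9 sum between 10 and 30.
Dropping sets that contain 2.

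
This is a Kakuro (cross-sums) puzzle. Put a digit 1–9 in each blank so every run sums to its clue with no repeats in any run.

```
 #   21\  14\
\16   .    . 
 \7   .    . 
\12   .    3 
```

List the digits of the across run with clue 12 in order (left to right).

9 3

16 in 2 cells must be {7,9}.
R3C1 = 12 − 3 = 9 completes the 12 across.
R1C1 = 7: the only remaining digit allowed by both the 16 across and the 21 down.
R1C2 = 16 − 7 = 9 completes the 16 across.
R2C1 = 21 − 16 = 5 completes the 21 down.
R2C2 = 7 − 5 = 2 completes the 7 across.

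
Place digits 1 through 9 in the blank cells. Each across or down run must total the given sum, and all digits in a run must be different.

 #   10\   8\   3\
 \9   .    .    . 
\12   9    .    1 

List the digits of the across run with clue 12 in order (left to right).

9, 2, 1

3 in 2 cells must be {1,2}.
R1C1 = 10 − 9 = 1 completes the 10 down.
R1C3 = 3 − 1 = 2 completes the 3 down.
R2C2 = 12 − 10 = 2 completes the 12 across.
R1C2 = 9 − 3 = 6 completes the 9 across.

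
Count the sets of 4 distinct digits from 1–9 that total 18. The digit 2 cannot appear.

5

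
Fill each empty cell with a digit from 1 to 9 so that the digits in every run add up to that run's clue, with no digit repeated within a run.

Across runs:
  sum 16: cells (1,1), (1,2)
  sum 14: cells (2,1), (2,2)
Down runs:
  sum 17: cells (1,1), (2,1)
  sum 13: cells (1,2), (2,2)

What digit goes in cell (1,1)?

9

16 in 2 cells must be {7,9}; 17 in 2 cells must be {8,9}.
The 16 across and the 17 down share only 9, so (1,1) = 9.
(1,2) = 16 − 9 = 7 completes the 16 across.
(2,1) = 17 − 9 = 8 completes the 17 down.
(2,2) = 14 − 8 = 6 completes the 14 across.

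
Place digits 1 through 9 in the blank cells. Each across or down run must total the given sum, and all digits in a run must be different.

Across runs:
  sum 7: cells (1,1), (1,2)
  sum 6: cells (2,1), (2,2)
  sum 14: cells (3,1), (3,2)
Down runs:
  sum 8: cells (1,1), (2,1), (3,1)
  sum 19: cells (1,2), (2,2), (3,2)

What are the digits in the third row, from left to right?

5 9

The 14 across and the 8 down share only 5, so (3,1) = 5.
(3,2) = 14 − 5 = 9 completes the 14 across.
Nothing is forced directly, so branch on (1,1), whose candidates are 1 or 2. If (1,1) = 2: then (1,2) would have to be in {5} for the 7 across but in {2,3,4,6,7,8} for the 19 down — contradiction. So (1,1) = 1.
(1,2) = 7 − 1 = 6 completes the 7 across.
(2,1) = 8 − 6 = 2 completes the 8 down.
(2,2) = 6 − 2 = 4 completes the 6 across.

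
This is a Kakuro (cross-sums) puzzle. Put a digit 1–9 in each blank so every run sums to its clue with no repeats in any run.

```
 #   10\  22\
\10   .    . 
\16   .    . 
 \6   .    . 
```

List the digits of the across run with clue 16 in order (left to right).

16 in 2 cells must be {7,9}.
The 16 across and the 10 down share only 7, so R2C1 = 7.
R2C2 = 16 − 7 = 9 completes the 16 across.
Given what's placed, R3C2 must be 5 to fit the 6 across and 22 down.
R1C2 = 22 − 14 = 8 completes the 22 down.
R3C1 = 6 − 5 = 1 completes the 6 across.
R1C1 = 10 − 8 = 2 completes the 10 across.

7, 9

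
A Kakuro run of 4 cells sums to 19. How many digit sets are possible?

11

4 distinct digits from 1–9 sum between 10 and 30.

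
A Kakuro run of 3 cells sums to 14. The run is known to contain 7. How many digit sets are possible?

3 distinct digits from 1–9 sum between 6 and 24.
Keeping only sets containing 7.
Enumerating: {1,6,7}, {2,5,7}, {3,4,7}.

3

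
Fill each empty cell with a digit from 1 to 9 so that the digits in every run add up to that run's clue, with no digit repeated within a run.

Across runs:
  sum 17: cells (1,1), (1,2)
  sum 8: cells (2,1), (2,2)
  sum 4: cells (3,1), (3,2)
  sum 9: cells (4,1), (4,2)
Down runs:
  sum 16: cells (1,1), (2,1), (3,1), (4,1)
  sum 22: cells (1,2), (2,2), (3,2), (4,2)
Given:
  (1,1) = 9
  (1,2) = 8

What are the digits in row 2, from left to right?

17 in 2 cells must be {8,9}; 4 in 2 cells must be {1,3}.
(3,1) = 1: the only remaining digit allowed by both the 4 across and the 16 down.
(3,2) = 4 − 1 = 3 completes the 4 across.
Given what's placed, (2,1) must be 2 to fit the 8 across and 16 down.
(2,2) = 8 − 2 = 6 completes the 8 across.
(4,1) = 16 − 12 = 4 completes the 16 down.
(4,2) = 9 − 4 = 5 completes the 9 across.

2 6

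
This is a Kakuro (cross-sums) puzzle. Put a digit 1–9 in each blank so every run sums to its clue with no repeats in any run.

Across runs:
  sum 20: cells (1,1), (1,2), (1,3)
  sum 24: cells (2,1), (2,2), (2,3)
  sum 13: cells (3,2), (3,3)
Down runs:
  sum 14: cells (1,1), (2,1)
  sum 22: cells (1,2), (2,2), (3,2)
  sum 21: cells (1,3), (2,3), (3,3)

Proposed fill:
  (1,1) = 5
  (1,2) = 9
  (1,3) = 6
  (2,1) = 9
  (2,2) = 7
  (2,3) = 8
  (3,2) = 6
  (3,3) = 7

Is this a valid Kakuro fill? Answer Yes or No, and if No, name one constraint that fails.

Across: 5+9+6=20; 9+7+8=24; 6+7=13. Down: 5+9=14; 9+7+6=22; 6+8+7=21. No digit repeats within any run.

Yes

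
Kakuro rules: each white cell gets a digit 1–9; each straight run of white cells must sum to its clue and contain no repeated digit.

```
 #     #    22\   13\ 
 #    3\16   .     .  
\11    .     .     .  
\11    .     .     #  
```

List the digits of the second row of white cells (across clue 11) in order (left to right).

1, 6, 4

16 in 2 cells must be {7,9}; 3 in 2 cells must be {1,2}.
The 11 across and the 3 down share only 2, so R3C1 = 2.
R3C2 = 11 − 2 = 9 completes the 11 across.
R1C2 = 7: the only remaining digit allowed by both the 16 across and the 22 down.
R1C3 = 16 − 7 = 9 completes the 16 across.
R2C1 = 3 − 2 = 1 completes the 3 down.
R2C2 = 22 − 16 = 6 completes the 22 down.
R2C3 = 11 − 7 = 4 completes the 11 across.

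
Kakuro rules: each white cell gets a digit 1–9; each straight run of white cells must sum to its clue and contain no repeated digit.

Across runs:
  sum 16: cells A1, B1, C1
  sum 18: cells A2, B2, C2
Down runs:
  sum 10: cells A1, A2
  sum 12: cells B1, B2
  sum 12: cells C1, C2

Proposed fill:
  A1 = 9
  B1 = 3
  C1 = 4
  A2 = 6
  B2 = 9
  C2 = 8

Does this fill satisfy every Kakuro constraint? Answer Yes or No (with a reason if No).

No — the down run A1–A2 sums to 15, not 10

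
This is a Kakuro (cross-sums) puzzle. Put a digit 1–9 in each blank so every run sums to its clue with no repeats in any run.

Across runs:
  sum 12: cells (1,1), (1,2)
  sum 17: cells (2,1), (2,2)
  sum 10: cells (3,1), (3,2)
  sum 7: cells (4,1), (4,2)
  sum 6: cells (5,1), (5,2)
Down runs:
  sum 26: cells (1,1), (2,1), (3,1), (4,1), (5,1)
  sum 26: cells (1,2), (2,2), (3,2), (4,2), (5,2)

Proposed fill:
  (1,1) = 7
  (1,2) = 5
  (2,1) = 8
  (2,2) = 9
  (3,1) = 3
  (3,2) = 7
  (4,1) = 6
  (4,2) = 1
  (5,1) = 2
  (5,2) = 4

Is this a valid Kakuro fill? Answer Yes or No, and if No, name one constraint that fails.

Yes

Across: 7+5=12; 8+9=17; 3+7=10; 6+1=7; 2+4=6. Down: 7+8+3+6+2=26; 5+9+7+1+4=26. No digit repeats within any run.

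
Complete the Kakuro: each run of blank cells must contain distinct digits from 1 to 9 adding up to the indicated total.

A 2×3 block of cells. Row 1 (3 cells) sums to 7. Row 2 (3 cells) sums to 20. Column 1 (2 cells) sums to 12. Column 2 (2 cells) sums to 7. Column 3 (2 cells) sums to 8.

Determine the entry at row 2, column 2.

5

7 in 3 cells must be {1,2,4}.
The 7 across and the 12 down share only 4, so (1,1) = 4.
(2,1) = 12 − 4 = 8 completes the 12 down.
Nothing is forced directly, so branch on (2,2), whose candidates are 3 or 5. If (2,2) = 3: then (1,2) would have to be in {1,2} for the 7 across but in {4} for the 7 down — contradiction. So (2,2) = 5.
(1,2) = 7 − 5 = 2 completes the 7 down.
(1,3) = 7 − 6 = 1 completes the 7 across.
(2,3) = 20 − 13 = 7 completes the 20 across.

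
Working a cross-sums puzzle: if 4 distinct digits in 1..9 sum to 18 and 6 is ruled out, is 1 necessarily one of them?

No

Counterexample: {2,3,4,9} sums to 18 under that restriction without using 1.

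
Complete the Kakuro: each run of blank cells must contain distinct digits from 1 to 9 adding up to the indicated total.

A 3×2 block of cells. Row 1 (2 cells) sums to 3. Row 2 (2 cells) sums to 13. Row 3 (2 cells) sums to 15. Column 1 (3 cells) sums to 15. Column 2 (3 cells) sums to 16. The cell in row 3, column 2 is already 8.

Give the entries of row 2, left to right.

6 7

3 in 2 cells must be {1,2}.
(3,1) = 15 − 8 = 7 completes the 15 across.
Given what's placed, (1,1) must be 2 to fit the 3 across and 15 down.
(1,2) = 3 − 2 = 1 completes the 3 across.
(2,1) = 15 − 9 = 6 completes the 15 down.
(2,2) = 13 − 6 = 7 completes the 13 across.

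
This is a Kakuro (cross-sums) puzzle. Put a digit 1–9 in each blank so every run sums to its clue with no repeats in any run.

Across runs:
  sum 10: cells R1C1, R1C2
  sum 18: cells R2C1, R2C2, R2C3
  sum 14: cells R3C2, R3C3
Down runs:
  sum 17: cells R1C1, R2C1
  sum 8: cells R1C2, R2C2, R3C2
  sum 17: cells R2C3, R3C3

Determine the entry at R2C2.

1

17 in 2 cells must be {8,9}.
The 14 across and the 8 down share only 5, so R3C2 = 5.
R3C3 = 14 − 5 = 9 completes the 14 across.
R2C3 = 17 − 9 = 8 completes the 17 down.
R2C1 = 9: the only remaining digit allowed by both the 18 across and the 17 down.
R2C2 = 18 − 17 = 1 completes the 18 across.
R1C1 = 17 − 9 = 8 completes the 17 down.
R1C2 = 10 − 8 = 2 completes the 10 across.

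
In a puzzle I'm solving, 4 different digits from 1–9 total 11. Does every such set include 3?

The only way to make 11 from 4 distinct digits is {1,2,3,5}, which contains 3.

Yes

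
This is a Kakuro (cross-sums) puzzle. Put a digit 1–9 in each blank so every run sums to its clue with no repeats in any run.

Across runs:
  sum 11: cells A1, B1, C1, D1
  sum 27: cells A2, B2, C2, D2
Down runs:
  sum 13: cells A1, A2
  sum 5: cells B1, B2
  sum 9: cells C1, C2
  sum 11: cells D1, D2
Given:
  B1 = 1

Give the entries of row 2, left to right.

8 4 6 9

11 in 4 cells must be {1,2,3,5}.
Given what's placed, A1 must be 5 to fit the 11 across and 13 down.
A2 = 13 − 5 = 8 completes the 13 down.
B2 = 5 − 1 = 4 completes the 5 down.
C2 = 6: the only remaining digit allowed by both the 27 across and the 9 down.
D2 = 27 − 18 = 9 completes the 27 across.
C1 = 9 − 6 = 3 completes the 9 down.
D1 = 11 − 9 = 2 completes the 11 across.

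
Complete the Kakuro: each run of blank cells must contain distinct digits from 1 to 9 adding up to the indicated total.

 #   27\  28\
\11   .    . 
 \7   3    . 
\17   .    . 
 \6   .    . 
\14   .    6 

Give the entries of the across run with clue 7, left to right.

17 in 2 cells must be {8,9}.
R2C2 = 7 − 3 = 4 completes the 7 across.

3, 4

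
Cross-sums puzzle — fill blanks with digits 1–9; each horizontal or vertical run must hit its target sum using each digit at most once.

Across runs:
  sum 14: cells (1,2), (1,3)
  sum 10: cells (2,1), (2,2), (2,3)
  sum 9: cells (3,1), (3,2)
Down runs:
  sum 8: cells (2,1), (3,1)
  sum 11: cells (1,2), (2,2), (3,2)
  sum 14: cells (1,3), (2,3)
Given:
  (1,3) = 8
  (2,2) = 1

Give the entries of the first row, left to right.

6 8

(1,2) = 14 − 8 = 6 completes the 14 across.
(2,3) = 14 − 8 = 6 completes the 14 down.
(3,2) = 11 − 7 = 4 completes the 11 down.
(2,1) = 10 − 7 = 3 completes the 10 across.
(3,1) = 9 − 4 = 5 completes the 9 across.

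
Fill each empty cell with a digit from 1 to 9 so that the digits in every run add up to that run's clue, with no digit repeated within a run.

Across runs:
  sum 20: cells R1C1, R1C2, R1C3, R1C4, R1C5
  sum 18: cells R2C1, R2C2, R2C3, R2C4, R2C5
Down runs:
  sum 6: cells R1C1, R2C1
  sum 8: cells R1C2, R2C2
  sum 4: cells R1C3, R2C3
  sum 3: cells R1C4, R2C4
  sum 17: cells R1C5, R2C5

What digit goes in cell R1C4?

1

4 in 2 cells must be {1,3}; 3 in 2 cells must be {1,2}; 17 in 2 cells must be {8,9}.
Only 8 fits R2C5 under both its across sum 18 and down sum 17.
R1C5 = 17 − 8 = 9 completes the 17 down.
Nothing is forced directly, so branch on R1C3, whose candidates are 1 or 3. If R1C3 = 1: that forces R1C4 = 2, R2C3 = 3, R2C4 = 1, R1C1 = 5, R1C2 = 3, after which R2C1 would have to be in {2,4} for the 18 across but in {1} for the 6 down — contradiction. So R1C3 = 3.
R2C3 = 4 − 3 = 1 completes the 4 down.
R2C4 = 2: the only remaining digit allowed by both the 18 across and the 3 down.
R1C4 = 3 − 2 = 1 completes the 3 down.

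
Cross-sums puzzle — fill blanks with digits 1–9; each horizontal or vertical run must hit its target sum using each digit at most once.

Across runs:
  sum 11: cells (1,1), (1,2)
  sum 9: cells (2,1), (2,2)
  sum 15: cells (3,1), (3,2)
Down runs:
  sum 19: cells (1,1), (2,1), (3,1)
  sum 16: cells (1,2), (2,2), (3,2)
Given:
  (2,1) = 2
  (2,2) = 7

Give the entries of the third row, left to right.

9, 6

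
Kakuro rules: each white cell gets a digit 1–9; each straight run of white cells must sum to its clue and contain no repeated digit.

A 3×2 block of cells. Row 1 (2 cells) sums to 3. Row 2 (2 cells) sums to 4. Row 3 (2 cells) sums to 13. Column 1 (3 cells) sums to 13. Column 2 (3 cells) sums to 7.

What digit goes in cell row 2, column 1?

3 in 2 cells must be {1,2}; 4 in 2 cells must be {1,3}; 7 in 3 cells must be {1,2,4}.
The 4 across and the 7 down share only 1, so (2,2) = 1.
Given what's placed, (3,2) must be 4 to fit the 13 across and 7 down.
(1,2) = 7 − 5 = 2 completes the 7 down.
(2,1) = 4 − 1 = 3 completes the 4 across.
(3,1) = 13 − 4 = 9 completes the 13 across.
(1,1) = 3 − 2 = 1 completes the 3 across.

3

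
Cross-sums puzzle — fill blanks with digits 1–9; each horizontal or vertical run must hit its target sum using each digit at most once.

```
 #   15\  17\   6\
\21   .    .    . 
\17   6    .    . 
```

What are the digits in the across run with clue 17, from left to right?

17 in 2 cells must be {8,9}.
R1C1 = 15 − 6 = 9 completes the 15 down.
Given what's placed, R1C2 must be 8 to fit the 21 across and 17 down.
R1C3 = 21 − 17 = 4 completes the 21 across.
R2C2 = 17 − 8 = 9 completes the 17 down.
R2C3 = 17 − 15 = 2 completes the 17 across.

6 9 2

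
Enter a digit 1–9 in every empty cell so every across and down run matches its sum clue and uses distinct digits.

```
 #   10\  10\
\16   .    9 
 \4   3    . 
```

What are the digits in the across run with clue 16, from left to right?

16 in 2 cells must be {7,9}; 4 in 2 cells must be {1,3}.
R1C1 = 16 − 9 = 7 completes the 16 across.
R2C2 = 4 − 3 = 1 completes the 4 across.

7 9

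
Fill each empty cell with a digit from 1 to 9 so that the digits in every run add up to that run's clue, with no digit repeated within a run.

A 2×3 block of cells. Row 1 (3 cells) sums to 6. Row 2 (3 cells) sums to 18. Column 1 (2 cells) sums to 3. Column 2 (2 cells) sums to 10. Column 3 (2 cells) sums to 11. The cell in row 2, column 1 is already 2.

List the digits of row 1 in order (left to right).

6 in 3 cells must be {1,2,3}; 3 in 2 cells must be {1,2}.
(1,1) = 3 − 2 = 1 completes the 3 down.
No cell is forced outright now. (2,2) can only be 7 or 9 (the digits allowed by both its 18 across and its 10 down). If (2,2) = 9: then (1,2) would have to be in {2,3} for the 6 across but in {1} for the 10 down — contradiction. So (2,2) = 7.
(1,2) = 10 − 7 = 3 completes the 10 down.
(1,3) = 6 − 4 = 2 completes the 6 across.
(2,3) = 18 − 9 = 9 completes the 18 across.

1, 3, 2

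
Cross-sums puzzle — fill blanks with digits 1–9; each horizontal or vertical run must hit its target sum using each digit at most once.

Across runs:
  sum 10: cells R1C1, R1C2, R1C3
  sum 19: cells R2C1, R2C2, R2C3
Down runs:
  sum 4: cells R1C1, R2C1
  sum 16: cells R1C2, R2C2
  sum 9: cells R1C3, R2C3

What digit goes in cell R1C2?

4 in 2 cells must be {1,3}; 16 in 2 cells must be {7,9}.
The 10 across and the 16 down share only 7, so R1C2 = 7.
The 19 across and the 4 down share only 3, so R2C1 = 3.
R2C2 = 16 − 7 = 9 completes the 16 down.
R2C3 = 19 − 12 = 7 completes the 19 across.
R1C1 = 4 − 3 = 1 completes the 4 down.
R1C3 = 10 − 8 = 2 completes the 10 across.

7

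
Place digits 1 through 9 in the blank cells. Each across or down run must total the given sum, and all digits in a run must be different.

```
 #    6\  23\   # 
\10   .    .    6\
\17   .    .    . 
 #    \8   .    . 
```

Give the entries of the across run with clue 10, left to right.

1, 9

23 in 3 cells must be {6,8,9}.
The 8 across and the 23 down share only 6, so R3C2 = 6.
R3C3 = 8 − 6 = 2 completes the 8 across.
R2C3 = 6 − 2 = 4 completes the 6 down.
R2C1 = 5: the only remaining digit allowed by both the 17 across and the 6 down.
R2C2 = 17 − 9 = 8 completes the 17 across.
R1C1 = 6 − 5 = 1 completes the 6 down.
R1C2 = 10 − 1 = 9 completes the 10 across.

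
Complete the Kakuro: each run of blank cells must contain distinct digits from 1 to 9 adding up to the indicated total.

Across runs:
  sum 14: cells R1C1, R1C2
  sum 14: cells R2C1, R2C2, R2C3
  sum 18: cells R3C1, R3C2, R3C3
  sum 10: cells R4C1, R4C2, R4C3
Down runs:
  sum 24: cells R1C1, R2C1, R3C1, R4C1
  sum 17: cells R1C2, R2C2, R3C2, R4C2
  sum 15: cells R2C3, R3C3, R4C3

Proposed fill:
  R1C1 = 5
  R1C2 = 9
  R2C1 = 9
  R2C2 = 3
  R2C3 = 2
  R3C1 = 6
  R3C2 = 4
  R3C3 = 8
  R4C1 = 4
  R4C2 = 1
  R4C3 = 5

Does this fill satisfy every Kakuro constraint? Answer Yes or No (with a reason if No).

Yes

Across: 5+9=14; 9+3+2=14; 6+4+8=18; 4+1+5=10. Down: 5+9+6+4=24; 9+3+4+1=17; 2+8+5=15. No digit repeats within any run.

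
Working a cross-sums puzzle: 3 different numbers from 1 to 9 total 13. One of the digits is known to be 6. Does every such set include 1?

No

Counterexample: {2,5,6} sums to 13 under that restriction without using 1.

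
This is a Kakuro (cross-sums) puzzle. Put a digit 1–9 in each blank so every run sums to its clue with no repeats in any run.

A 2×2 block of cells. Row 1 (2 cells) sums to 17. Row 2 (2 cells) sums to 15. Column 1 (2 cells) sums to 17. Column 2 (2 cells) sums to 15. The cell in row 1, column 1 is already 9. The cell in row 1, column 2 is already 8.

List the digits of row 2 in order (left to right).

8 7

17 in 2 cells must be {8,9}.
(2,1) = 17 − 9 = 8 completes the 17 down.
(2,2) = 15 − 8 = 7 completes the 15 across.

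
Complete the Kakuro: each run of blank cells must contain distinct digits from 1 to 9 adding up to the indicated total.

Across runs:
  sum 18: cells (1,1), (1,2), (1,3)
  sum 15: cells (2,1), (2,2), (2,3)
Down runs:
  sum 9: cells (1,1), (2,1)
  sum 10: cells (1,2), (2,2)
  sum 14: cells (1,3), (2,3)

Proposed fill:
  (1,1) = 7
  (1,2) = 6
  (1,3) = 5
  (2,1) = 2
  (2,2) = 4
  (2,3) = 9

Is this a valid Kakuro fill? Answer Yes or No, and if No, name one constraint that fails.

Across: 7+6+5=18; 2+4+9=15. Down: 7+2=9; 6+4=10; 5+9=14. No digit repeats within any run.

Yes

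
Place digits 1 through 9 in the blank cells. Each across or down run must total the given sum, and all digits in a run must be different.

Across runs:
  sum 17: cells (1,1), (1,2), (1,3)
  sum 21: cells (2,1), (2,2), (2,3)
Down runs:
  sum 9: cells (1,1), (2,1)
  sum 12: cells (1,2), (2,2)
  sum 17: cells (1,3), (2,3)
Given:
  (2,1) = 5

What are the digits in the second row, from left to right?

5 7 9

17 in 2 cells must be {8,9}.
(1,1) = 9 − 5 = 4 completes the 9 down.
Given what's placed, (1,3) must be 8 to fit the 17 across and 17 down.
(2,3) = 17 − 8 = 9 completes the 17 down.
(1,2) = 17 − 12 = 5 completes the 17 across.
(2,2) = 21 − 14 = 7 completes the 21 across.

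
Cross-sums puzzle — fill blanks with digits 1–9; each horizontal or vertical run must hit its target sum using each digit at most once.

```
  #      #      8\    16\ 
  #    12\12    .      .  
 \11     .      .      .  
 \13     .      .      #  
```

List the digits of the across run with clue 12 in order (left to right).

16 in 2 cells must be {7,9}.
The 11 across and the 16 down share only 7, so R2C3 = 7.
R1C3 = 16 − 7 = 9 completes the 16 down.
R2C1 = 3: the only remaining digit allowed by both the 11 across and the 12 down.
R2C2 = 11 − 10 = 1 completes the 11 across.
R3C1 = 12 − 3 = 9 completes the 12 down.
R3C2 = 13 − 9 = 4 completes the 13 across.
R1C2 = 12 − 9 = 3 completes the 12 across.

3 9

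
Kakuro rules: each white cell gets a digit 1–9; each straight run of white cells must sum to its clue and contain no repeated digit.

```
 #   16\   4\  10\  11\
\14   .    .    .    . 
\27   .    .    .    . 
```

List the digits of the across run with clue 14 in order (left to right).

16 in 2 cells must be {7,9}; 4 in 2 cells must be {1,3}.
Only 7 fits R1C1 under both its across sum 14 and down sum 16.
Given what's placed, R1C2 must be 1 to fit the 14 across and 4 down.
R2C1 = 16 − 7 = 9 completes the 16 down.
R2C2 = 4 − 1 = 3 completes the 4 down.
No cell is forced outright now. R2C3 can only be 7 or 8 (the digits allowed by both its 27 across and its 10 down). If R2C3 = 7: then R1C3 would have to be in {2,4} for the 14 across but in {3} for the 10 down — contradiction. So R2C3 = 8.
R1C3 = 10 − 8 = 2 completes the 10 down.
R1C4 = 14 − 10 = 4 completes the 14 across.

7 1 2 4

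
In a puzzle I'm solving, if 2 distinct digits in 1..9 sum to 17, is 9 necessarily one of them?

The only way to make 17 from 2 distinct digits is {8,9}, which contains 9.

Yes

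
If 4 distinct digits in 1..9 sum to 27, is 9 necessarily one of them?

Every partition of 27 into 4 distinct digits includes 9: {3,7,8,9}, {4,6,8,9}, {5,6,7,9}.

Yes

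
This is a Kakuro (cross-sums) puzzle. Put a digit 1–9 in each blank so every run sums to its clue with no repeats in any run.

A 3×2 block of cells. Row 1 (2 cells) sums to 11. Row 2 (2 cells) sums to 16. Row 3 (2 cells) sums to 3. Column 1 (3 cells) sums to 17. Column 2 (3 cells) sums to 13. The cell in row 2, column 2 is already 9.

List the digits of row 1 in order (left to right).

8, 3

16 in 2 cells must be {7,9}; 3 in 2 cells must be {1,2}.
(1,2) = 3: the only remaining digit allowed by both the 11 across and the 13 down.
(2,1) = 16 − 9 = 7 completes the 16 across.
(3,2) = 13 − 12 = 1 completes the 13 down.
(1,1) = 11 − 3 = 8 completes the 11 across.
(3,1) = 3 − 1 = 2 completes the 3 across.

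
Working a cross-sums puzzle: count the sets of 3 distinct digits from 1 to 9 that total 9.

3

3 distinct digits from 1–9 sum between 6 and 24.
Enumerating: {1,2,6}, {1,3,5}, {2,3,4}.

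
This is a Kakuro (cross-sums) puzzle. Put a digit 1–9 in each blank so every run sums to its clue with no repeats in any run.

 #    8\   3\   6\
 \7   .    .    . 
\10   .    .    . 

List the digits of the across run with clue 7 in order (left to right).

1, 2, 4

7 in 3 cells must be {1,2,4}; 3 in 2 cells must be {1,2}.
Nothing is forced directly, so branch on R1C1, whose candidates are 1 or 2. If R1C1 = 2: that forces R1C2 = 1, R1C3 = 4, R2C1 = 6, after which R2C2 would have to be in {1,3} for the 10 across but in {2} for the 3 down — contradiction. So R1C1 = 1.
Given what's placed, R1C2 must be 2 to fit the 7 across and 3 down.
R1C3 = 7 − 3 = 4 completes the 7 across.
R2C1 = 8 − 1 = 7 completes the 8 down.
R2C2 = 3 − 2 = 1 completes the 3 down.
R2C3 = 10 − 8 = 2 completes the 10 across.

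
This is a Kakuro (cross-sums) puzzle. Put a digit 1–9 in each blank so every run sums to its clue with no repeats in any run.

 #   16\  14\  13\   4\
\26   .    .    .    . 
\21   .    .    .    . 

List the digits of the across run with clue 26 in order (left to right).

16 in 2 cells must be {7,9}; 4 in 2 cells must be {1,3}.
Only 3 fits R1C4 under both its across sum 26 and down sum 4.
R2C4 = 4 − 3 = 1 completes the 4 down.
Given what's placed, R1C1 must be 9 to fit the 26 across and 16 down.
R2C1 = 16 − 9 = 7 completes the 16 down.
No cell is forced outright now. R1C2 can only be 6 or 8 (the digits allowed by both its 26 across and its 14 down). If R1C2 = 8: that forces R1C3 = 6, after which R2C2 would have to be in {4,5,8,9} for the 21 across but in {6} for the 14 down — contradiction. So R1C2 = 6.
R1C3 = 26 − 18 = 8 completes the 26 across.

9, 6, 8, 3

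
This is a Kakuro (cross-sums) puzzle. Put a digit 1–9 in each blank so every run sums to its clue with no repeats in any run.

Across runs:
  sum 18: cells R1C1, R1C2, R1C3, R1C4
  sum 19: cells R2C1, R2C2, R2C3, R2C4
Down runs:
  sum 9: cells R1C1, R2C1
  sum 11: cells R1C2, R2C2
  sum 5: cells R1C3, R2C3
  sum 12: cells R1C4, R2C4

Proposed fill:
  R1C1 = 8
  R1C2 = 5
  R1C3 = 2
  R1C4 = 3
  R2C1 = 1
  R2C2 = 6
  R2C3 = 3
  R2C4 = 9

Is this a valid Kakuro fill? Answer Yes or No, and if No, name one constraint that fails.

Yes

Across: 8+5+2+3=18; 1+6+3+9=19. Down: 8+1=9; 5+6=11; 2+3=5; 3+9=12. No digit repeats within any run.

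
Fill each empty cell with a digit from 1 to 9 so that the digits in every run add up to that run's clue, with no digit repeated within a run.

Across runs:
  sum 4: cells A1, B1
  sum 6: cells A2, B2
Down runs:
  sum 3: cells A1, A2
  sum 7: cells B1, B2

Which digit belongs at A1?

1

4 in 2 cells must be {1,3}; 3 in 2 cells must be {1,2}.
The 4 across and the 3 down share only 1, so A1 = 1.
B1 = 4 − 1 = 3 completes the 4 across.
A2 = 3 − 1 = 2 completes the 3 down.
B2 = 6 − 2 = 4 completes the 6 across.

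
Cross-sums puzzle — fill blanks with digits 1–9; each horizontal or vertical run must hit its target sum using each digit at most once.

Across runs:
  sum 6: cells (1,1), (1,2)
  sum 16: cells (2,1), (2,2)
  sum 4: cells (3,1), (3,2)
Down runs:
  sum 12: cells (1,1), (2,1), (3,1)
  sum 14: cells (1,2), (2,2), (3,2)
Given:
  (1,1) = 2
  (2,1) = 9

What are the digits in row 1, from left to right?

16 in 2 cells must be {7,9}; 4 in 2 cells must be {1,3}.
(1,2) = 6 − 2 = 4 completes the 6 across.
(2,2) = 16 − 9 = 7 completes the 16 across.
(3,1) = 12 − 11 = 1 completes the 12 down.
(3,2) = 4 − 1 = 3 completes the 4 across.

2, 4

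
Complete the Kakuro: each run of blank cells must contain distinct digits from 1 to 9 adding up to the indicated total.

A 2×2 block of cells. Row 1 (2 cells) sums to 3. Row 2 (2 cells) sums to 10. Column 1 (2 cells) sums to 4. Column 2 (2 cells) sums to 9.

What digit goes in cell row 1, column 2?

2

3 in 2 cells must be {1,2}; 4 in 2 cells must be {1,3}.
The 3 across and the 4 down share only 1, so (1,1) = 1.
(1,2) = 3 − 1 = 2 completes the 3 across.
(2,1) = 4 − 1 = 3 completes the 4 down.
(2,2) = 10 − 3 = 7 completes the 10 across.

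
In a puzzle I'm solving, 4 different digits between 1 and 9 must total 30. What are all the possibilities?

{6,7,8,9}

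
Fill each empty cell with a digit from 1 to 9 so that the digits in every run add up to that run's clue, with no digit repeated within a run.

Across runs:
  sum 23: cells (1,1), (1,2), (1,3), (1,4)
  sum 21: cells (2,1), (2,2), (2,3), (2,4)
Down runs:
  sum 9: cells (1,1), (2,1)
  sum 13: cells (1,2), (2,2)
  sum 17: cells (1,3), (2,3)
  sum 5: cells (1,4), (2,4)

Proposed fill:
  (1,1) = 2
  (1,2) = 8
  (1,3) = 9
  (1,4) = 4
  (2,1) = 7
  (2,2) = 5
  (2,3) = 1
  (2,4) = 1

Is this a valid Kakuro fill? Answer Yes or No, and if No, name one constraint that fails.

No — the down run (1,3)–(2,3) sums to 10, not 17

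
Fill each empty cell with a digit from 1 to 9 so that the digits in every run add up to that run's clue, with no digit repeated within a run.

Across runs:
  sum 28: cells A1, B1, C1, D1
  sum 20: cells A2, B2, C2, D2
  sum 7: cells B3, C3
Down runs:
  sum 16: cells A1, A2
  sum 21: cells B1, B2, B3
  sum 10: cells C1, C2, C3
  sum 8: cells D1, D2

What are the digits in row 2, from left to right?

7 9 1 3

16 in 2 cells must be {7,9}.
Nothing is forced directly, so branch on A1, whose candidates are 7 or 9. If A1 = 7: that forces C1 = 4, after which D1 would have to be in {8,9} for the 28 across but in {1,2,3,5,6,7} for the 8 down — contradiction. So A1 = 9.
A2 = 16 − 9 = 7 completes the 16 down.
Nothing is forced directly, so branch on B3, whose candidates are 4 or 5 or 6. If B3 = 5: that forces B1 = 7, C1 = 4, after which D1 would have to be in {8} for the 28 across but in {1,2,3,5,6,7} for the 8 down — contradiction. If B3 = 6: that forces B2 = 8, C3 = 1, B1 = 7, C1 = 4, after which D1 would have to be in {8} for the 28 across but in {1,2,3,5,6,7} for the 8 down — contradiction. So B3 = 4.
B1 = 8: the only remaining digit allowed by both the 28 across and the 21 down.
B2 = 21 − 12 = 9 completes the 21 down.
C3 = 7 − 4 = 3 completes the 7 across.
Given what's placed, C2 must be 1 to fit the 20 across and 10 down.
D2 = 20 − 17 = 3 completes the 20 across.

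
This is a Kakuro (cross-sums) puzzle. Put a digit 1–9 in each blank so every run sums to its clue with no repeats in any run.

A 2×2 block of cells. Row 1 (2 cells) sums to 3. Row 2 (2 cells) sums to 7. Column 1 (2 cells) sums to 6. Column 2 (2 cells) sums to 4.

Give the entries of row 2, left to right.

3 in 2 cells must be {1,2}; 4 in 2 cells must be {1,3}.
The 3 across and the 4 down share only 1, so (1,2) = 1.
(2,2) = 4 − 1 = 3 completes the 4 down.
(1,1) = 3 − 1 = 2 completes the 3 across.
(2,1) = 7 − 3 = 4 completes the 7 across.

4, 3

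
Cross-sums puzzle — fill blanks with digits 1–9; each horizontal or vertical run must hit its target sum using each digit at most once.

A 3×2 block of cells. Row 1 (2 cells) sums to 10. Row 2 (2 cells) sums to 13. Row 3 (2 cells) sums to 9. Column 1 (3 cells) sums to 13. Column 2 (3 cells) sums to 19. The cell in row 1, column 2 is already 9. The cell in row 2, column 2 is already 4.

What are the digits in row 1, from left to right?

(1,1) = 10 − 9 = 1 completes the 10 across.
(2,1) = 13 − 4 = 9 completes the 13 across.
(3,1) = 13 − 10 = 3 completes the 13 down.
(3,2) = 9 − 3 = 6 completes the 9 across.

1, 9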